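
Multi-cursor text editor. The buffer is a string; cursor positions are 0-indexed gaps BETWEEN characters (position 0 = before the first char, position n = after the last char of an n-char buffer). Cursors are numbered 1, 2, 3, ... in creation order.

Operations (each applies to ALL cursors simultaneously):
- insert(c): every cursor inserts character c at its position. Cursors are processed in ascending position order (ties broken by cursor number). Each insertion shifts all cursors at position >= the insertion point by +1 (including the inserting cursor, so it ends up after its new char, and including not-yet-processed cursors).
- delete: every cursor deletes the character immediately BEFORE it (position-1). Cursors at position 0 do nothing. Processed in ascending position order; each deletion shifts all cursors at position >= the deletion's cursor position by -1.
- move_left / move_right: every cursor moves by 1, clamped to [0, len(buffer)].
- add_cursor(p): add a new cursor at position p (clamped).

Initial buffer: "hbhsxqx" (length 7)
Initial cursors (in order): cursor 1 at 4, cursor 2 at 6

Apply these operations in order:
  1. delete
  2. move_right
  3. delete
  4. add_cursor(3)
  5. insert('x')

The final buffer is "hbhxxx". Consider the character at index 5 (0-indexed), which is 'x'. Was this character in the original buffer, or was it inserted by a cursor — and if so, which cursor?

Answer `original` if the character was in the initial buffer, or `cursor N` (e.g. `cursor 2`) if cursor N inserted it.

Answer: cursor 3

Derivation:
After op 1 (delete): buffer="hbhxx" (len 5), cursors c1@3 c2@4, authorship .....
After op 2 (move_right): buffer="hbhxx" (len 5), cursors c1@4 c2@5, authorship .....
After op 3 (delete): buffer="hbh" (len 3), cursors c1@3 c2@3, authorship ...
After op 4 (add_cursor(3)): buffer="hbh" (len 3), cursors c1@3 c2@3 c3@3, authorship ...
After op 5 (insert('x')): buffer="hbhxxx" (len 6), cursors c1@6 c2@6 c3@6, authorship ...123
Authorship (.=original, N=cursor N): . . . 1 2 3
Index 5: author = 3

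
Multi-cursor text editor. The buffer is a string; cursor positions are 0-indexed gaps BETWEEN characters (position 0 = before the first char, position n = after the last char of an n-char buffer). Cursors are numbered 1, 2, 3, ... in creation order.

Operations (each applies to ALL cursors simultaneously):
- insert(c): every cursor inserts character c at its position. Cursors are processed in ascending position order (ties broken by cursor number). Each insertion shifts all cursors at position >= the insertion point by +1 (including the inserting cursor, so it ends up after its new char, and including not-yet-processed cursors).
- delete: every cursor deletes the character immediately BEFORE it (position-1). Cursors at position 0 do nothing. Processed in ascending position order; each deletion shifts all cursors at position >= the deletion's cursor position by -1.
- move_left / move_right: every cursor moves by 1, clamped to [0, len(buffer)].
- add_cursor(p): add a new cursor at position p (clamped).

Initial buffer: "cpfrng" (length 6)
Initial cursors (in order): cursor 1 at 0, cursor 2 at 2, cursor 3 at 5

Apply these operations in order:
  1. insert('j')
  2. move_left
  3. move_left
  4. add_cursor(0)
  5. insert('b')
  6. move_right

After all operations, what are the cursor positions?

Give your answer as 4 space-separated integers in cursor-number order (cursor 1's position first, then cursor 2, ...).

Answer: 3 6 11 3

Derivation:
After op 1 (insert('j')): buffer="jcpjfrnjg" (len 9), cursors c1@1 c2@4 c3@8, authorship 1..2...3.
After op 2 (move_left): buffer="jcpjfrnjg" (len 9), cursors c1@0 c2@3 c3@7, authorship 1..2...3.
After op 3 (move_left): buffer="jcpjfrnjg" (len 9), cursors c1@0 c2@2 c3@6, authorship 1..2...3.
After op 4 (add_cursor(0)): buffer="jcpjfrnjg" (len 9), cursors c1@0 c4@0 c2@2 c3@6, authorship 1..2...3.
After op 5 (insert('b')): buffer="bbjcbpjfrbnjg" (len 13), cursors c1@2 c4@2 c2@5 c3@10, authorship 141.2.2..3.3.
After op 6 (move_right): buffer="bbjcbpjfrbnjg" (len 13), cursors c1@3 c4@3 c2@6 c3@11, authorship 141.2.2..3.3.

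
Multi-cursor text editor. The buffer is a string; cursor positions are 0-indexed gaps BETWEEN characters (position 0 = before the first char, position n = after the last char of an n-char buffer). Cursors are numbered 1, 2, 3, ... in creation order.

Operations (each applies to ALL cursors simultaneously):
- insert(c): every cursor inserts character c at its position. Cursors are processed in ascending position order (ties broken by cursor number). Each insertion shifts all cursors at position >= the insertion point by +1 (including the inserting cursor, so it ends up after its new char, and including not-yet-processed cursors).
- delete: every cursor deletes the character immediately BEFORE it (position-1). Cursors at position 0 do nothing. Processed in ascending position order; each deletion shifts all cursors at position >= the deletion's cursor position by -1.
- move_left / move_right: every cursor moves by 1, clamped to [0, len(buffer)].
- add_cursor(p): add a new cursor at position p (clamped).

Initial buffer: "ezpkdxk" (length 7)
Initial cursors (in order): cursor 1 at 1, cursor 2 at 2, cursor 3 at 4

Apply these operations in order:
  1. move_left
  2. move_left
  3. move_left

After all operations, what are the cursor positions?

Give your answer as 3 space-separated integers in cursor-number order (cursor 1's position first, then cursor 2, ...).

Answer: 0 0 1

Derivation:
After op 1 (move_left): buffer="ezpkdxk" (len 7), cursors c1@0 c2@1 c3@3, authorship .......
After op 2 (move_left): buffer="ezpkdxk" (len 7), cursors c1@0 c2@0 c3@2, authorship .......
After op 3 (move_left): buffer="ezpkdxk" (len 7), cursors c1@0 c2@0 c3@1, authorship .......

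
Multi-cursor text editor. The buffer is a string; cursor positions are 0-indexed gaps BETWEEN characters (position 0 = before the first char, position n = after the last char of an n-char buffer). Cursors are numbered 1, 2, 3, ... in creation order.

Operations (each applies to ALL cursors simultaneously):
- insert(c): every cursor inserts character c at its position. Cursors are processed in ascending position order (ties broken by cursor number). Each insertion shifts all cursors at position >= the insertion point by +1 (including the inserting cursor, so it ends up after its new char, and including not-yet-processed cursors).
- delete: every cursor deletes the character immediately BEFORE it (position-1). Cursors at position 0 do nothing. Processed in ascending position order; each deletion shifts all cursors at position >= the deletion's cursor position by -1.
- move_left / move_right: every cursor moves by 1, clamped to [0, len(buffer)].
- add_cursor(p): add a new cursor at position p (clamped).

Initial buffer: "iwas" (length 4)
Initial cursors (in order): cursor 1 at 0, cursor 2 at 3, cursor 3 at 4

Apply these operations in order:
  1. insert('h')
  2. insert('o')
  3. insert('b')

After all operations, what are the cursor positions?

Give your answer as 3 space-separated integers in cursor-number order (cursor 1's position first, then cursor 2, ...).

Answer: 3 9 13

Derivation:
After op 1 (insert('h')): buffer="hiwahsh" (len 7), cursors c1@1 c2@5 c3@7, authorship 1...2.3
After op 2 (insert('o')): buffer="hoiwahosho" (len 10), cursors c1@2 c2@7 c3@10, authorship 11...22.33
After op 3 (insert('b')): buffer="hobiwahobshob" (len 13), cursors c1@3 c2@9 c3@13, authorship 111...222.333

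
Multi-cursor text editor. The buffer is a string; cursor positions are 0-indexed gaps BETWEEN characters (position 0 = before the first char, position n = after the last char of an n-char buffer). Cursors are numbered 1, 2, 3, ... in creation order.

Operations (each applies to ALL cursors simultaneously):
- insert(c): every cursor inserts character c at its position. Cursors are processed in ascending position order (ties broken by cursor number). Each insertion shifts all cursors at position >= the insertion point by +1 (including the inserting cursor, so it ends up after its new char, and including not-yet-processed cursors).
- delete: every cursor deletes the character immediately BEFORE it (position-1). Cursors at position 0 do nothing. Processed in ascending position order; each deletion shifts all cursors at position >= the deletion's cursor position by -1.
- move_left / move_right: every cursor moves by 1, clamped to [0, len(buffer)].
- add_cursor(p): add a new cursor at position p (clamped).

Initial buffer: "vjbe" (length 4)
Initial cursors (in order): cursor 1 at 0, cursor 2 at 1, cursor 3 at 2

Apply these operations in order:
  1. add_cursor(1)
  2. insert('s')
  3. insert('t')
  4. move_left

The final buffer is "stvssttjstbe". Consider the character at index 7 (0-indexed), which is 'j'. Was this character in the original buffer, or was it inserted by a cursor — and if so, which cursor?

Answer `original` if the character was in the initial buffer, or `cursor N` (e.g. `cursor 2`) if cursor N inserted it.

Answer: original

Derivation:
After op 1 (add_cursor(1)): buffer="vjbe" (len 4), cursors c1@0 c2@1 c4@1 c3@2, authorship ....
After op 2 (insert('s')): buffer="svssjsbe" (len 8), cursors c1@1 c2@4 c4@4 c3@6, authorship 1.24.3..
After op 3 (insert('t')): buffer="stvssttjstbe" (len 12), cursors c1@2 c2@7 c4@7 c3@10, authorship 11.2424.33..
After op 4 (move_left): buffer="stvssttjstbe" (len 12), cursors c1@1 c2@6 c4@6 c3@9, authorship 11.2424.33..
Authorship (.=original, N=cursor N): 1 1 . 2 4 2 4 . 3 3 . .
Index 7: author = original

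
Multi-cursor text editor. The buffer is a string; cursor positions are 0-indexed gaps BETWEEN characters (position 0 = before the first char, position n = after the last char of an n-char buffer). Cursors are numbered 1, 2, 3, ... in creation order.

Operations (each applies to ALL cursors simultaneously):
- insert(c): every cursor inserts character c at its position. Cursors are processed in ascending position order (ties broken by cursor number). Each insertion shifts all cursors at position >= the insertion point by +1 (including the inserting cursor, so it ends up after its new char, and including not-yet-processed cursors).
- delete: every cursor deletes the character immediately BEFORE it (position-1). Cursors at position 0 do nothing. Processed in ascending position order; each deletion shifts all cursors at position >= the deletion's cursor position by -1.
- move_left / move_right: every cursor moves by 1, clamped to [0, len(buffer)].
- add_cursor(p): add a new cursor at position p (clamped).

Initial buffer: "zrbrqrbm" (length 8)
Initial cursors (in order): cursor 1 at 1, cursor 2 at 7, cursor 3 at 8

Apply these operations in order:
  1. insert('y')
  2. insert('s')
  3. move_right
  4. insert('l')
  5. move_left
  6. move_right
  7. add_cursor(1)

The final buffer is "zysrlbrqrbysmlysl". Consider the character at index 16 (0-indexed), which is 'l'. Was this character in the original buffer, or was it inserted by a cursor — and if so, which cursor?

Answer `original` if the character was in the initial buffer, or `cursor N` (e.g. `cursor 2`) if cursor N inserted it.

After op 1 (insert('y')): buffer="zyrbrqrbymy" (len 11), cursors c1@2 c2@9 c3@11, authorship .1......2.3
After op 2 (insert('s')): buffer="zysrbrqrbysmys" (len 14), cursors c1@3 c2@11 c3@14, authorship .11......22.33
After op 3 (move_right): buffer="zysrbrqrbysmys" (len 14), cursors c1@4 c2@12 c3@14, authorship .11......22.33
After op 4 (insert('l')): buffer="zysrlbrqrbysmlysl" (len 17), cursors c1@5 c2@14 c3@17, authorship .11.1.....22.2333
After op 5 (move_left): buffer="zysrlbrqrbysmlysl" (len 17), cursors c1@4 c2@13 c3@16, authorship .11.1.....22.2333
After op 6 (move_right): buffer="zysrlbrqrbysmlysl" (len 17), cursors c1@5 c2@14 c3@17, authorship .11.1.....22.2333
After op 7 (add_cursor(1)): buffer="zysrlbrqrbysmlysl" (len 17), cursors c4@1 c1@5 c2@14 c3@17, authorship .11.1.....22.2333
Authorship (.=original, N=cursor N): . 1 1 . 1 . . . . . 2 2 . 2 3 3 3
Index 16: author = 3

Answer: cursor 3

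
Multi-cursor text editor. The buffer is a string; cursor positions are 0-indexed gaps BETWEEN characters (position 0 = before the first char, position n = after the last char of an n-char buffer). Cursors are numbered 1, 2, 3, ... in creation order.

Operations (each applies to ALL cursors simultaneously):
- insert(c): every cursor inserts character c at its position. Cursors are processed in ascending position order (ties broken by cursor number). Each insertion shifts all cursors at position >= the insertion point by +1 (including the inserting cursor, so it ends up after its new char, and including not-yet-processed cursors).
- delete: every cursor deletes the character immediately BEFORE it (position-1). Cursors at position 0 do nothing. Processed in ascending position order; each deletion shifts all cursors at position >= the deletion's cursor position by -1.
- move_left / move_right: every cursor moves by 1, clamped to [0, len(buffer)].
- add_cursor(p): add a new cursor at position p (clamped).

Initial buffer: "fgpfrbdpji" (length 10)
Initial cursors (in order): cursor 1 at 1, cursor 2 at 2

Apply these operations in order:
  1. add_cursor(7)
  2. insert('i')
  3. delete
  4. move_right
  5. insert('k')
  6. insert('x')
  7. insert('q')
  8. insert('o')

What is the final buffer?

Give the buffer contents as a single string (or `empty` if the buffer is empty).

Answer: fgkxqopkxqofrbdpkxqoji

Derivation:
After op 1 (add_cursor(7)): buffer="fgpfrbdpji" (len 10), cursors c1@1 c2@2 c3@7, authorship ..........
After op 2 (insert('i')): buffer="figipfrbdipji" (len 13), cursors c1@2 c2@4 c3@10, authorship .1.2.....3...
After op 3 (delete): buffer="fgpfrbdpji" (len 10), cursors c1@1 c2@2 c3@7, authorship ..........
After op 4 (move_right): buffer="fgpfrbdpji" (len 10), cursors c1@2 c2@3 c3@8, authorship ..........
After op 5 (insert('k')): buffer="fgkpkfrbdpkji" (len 13), cursors c1@3 c2@5 c3@11, authorship ..1.2.....3..
After op 6 (insert('x')): buffer="fgkxpkxfrbdpkxji" (len 16), cursors c1@4 c2@7 c3@14, authorship ..11.22.....33..
After op 7 (insert('q')): buffer="fgkxqpkxqfrbdpkxqji" (len 19), cursors c1@5 c2@9 c3@17, authorship ..111.222.....333..
After op 8 (insert('o')): buffer="fgkxqopkxqofrbdpkxqoji" (len 22), cursors c1@6 c2@11 c3@20, authorship ..1111.2222.....3333..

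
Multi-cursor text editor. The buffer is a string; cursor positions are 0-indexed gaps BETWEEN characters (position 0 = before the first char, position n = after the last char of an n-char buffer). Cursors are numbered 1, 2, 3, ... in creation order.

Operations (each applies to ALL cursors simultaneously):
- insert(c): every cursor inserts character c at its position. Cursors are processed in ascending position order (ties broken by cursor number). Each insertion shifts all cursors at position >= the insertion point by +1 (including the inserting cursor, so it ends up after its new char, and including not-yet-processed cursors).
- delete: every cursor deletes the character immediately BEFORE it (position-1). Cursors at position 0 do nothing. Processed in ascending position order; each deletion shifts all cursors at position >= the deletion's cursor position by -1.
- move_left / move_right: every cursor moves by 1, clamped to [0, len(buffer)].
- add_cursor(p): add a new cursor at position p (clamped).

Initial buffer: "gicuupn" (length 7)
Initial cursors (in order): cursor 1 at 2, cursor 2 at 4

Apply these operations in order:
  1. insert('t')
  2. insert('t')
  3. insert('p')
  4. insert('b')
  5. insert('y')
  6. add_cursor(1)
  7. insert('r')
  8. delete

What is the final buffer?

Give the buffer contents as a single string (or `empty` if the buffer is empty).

Answer: gittpbycuttpbyupn

Derivation:
After op 1 (insert('t')): buffer="gitcutupn" (len 9), cursors c1@3 c2@6, authorship ..1..2...
After op 2 (insert('t')): buffer="gittcuttupn" (len 11), cursors c1@4 c2@8, authorship ..11..22...
After op 3 (insert('p')): buffer="gittpcuttpupn" (len 13), cursors c1@5 c2@10, authorship ..111..222...
After op 4 (insert('b')): buffer="gittpbcuttpbupn" (len 15), cursors c1@6 c2@12, authorship ..1111..2222...
After op 5 (insert('y')): buffer="gittpbycuttpbyupn" (len 17), cursors c1@7 c2@14, authorship ..11111..22222...
After op 6 (add_cursor(1)): buffer="gittpbycuttpbyupn" (len 17), cursors c3@1 c1@7 c2@14, authorship ..11111..22222...
After op 7 (insert('r')): buffer="grittpbyrcuttpbyrupn" (len 20), cursors c3@2 c1@9 c2@17, authorship .3.111111..222222...
After op 8 (delete): buffer="gittpbycuttpbyupn" (len 17), cursors c3@1 c1@7 c2@14, authorship ..11111..22222...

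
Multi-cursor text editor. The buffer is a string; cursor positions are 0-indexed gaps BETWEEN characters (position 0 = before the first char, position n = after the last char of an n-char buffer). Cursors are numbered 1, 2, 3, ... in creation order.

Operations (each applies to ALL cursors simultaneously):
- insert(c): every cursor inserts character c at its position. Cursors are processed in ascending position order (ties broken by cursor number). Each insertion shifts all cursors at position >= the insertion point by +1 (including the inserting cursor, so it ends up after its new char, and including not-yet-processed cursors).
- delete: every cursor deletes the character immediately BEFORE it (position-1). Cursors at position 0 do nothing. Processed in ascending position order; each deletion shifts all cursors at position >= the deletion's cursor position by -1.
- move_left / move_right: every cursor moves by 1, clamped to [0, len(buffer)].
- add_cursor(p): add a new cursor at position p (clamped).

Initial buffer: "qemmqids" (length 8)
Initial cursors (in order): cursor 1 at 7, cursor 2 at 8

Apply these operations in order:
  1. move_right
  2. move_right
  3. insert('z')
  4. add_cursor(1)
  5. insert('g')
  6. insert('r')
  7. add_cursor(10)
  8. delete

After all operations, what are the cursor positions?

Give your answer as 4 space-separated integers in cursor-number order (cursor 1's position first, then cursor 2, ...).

After op 1 (move_right): buffer="qemmqids" (len 8), cursors c1@8 c2@8, authorship ........
After op 2 (move_right): buffer="qemmqids" (len 8), cursors c1@8 c2@8, authorship ........
After op 3 (insert('z')): buffer="qemmqidszz" (len 10), cursors c1@10 c2@10, authorship ........12
After op 4 (add_cursor(1)): buffer="qemmqidszz" (len 10), cursors c3@1 c1@10 c2@10, authorship ........12
After op 5 (insert('g')): buffer="qgemmqidszzgg" (len 13), cursors c3@2 c1@13 c2@13, authorship .3.......1212
After op 6 (insert('r')): buffer="qgremmqidszzggrr" (len 16), cursors c3@3 c1@16 c2@16, authorship .33.......121212
After op 7 (add_cursor(10)): buffer="qgremmqidszzggrr" (len 16), cursors c3@3 c4@10 c1@16 c2@16, authorship .33.......121212
After op 8 (delete): buffer="qgemmqidzzgg" (len 12), cursors c3@2 c4@8 c1@12 c2@12, authorship .3......1212

Answer: 12 12 2 8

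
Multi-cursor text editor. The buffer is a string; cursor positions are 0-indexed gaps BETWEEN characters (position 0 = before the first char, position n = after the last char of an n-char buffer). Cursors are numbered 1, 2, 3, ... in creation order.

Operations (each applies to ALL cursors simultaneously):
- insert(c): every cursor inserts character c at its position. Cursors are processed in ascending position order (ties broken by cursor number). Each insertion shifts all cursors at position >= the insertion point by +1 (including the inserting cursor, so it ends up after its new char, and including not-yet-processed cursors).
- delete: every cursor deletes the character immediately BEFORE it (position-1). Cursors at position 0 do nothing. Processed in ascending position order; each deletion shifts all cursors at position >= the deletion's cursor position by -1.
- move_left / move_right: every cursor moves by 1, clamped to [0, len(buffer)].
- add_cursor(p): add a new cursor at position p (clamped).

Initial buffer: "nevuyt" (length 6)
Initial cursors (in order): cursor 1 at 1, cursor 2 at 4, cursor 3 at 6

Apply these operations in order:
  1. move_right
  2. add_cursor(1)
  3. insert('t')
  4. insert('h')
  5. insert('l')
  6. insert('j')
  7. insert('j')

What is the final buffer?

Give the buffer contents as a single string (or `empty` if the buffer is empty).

After op 1 (move_right): buffer="nevuyt" (len 6), cursors c1@2 c2@5 c3@6, authorship ......
After op 2 (add_cursor(1)): buffer="nevuyt" (len 6), cursors c4@1 c1@2 c2@5 c3@6, authorship ......
After op 3 (insert('t')): buffer="ntetvuyttt" (len 10), cursors c4@2 c1@4 c2@8 c3@10, authorship .4.1...2.3
After op 4 (insert('h')): buffer="nthethvuythtth" (len 14), cursors c4@3 c1@6 c2@11 c3@14, authorship .44.11...22.33
After op 5 (insert('l')): buffer="nthlethlvuythltthl" (len 18), cursors c4@4 c1@8 c2@14 c3@18, authorship .444.111...222.333
After op 6 (insert('j')): buffer="nthljethljvuythljtthlj" (len 22), cursors c4@5 c1@10 c2@17 c3@22, authorship .4444.1111...2222.3333
After op 7 (insert('j')): buffer="nthljjethljjvuythljjtthljj" (len 26), cursors c4@6 c1@12 c2@20 c3@26, authorship .44444.11111...22222.33333

Answer: nthljjethljjvuythljjtthljj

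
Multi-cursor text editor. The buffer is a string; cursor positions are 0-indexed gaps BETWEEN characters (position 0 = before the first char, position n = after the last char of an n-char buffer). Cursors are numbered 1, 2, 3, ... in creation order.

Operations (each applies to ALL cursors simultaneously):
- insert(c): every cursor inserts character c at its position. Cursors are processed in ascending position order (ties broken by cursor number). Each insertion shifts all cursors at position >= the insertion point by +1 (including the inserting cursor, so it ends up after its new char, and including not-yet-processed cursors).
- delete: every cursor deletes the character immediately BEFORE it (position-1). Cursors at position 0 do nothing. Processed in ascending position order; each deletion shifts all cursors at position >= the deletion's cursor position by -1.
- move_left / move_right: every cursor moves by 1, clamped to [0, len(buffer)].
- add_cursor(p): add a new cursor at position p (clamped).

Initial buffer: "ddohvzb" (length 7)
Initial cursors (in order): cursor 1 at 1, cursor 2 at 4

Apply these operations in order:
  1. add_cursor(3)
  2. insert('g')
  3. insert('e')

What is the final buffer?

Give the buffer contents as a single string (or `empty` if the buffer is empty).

After op 1 (add_cursor(3)): buffer="ddohvzb" (len 7), cursors c1@1 c3@3 c2@4, authorship .......
After op 2 (insert('g')): buffer="dgdoghgvzb" (len 10), cursors c1@2 c3@5 c2@7, authorship .1..3.2...
After op 3 (insert('e')): buffer="dgedogehgevzb" (len 13), cursors c1@3 c3@7 c2@10, authorship .11..33.22...

Answer: dgedogehgevzb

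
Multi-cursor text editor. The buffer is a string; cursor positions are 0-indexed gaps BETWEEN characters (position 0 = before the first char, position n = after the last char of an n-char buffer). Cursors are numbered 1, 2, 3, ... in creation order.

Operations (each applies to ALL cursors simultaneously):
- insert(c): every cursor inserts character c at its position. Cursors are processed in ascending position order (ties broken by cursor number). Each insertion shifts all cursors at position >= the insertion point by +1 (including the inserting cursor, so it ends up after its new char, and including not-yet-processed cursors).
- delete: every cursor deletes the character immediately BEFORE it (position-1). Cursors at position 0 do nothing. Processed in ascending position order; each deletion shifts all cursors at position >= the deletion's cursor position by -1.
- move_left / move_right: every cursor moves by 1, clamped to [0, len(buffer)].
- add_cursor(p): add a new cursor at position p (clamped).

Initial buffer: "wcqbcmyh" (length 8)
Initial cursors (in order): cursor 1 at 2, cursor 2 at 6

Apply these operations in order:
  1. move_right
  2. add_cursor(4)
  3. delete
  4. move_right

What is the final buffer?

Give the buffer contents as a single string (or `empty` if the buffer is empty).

After op 1 (move_right): buffer="wcqbcmyh" (len 8), cursors c1@3 c2@7, authorship ........
After op 2 (add_cursor(4)): buffer="wcqbcmyh" (len 8), cursors c1@3 c3@4 c2@7, authorship ........
After op 3 (delete): buffer="wccmh" (len 5), cursors c1@2 c3@2 c2@4, authorship .....
After op 4 (move_right): buffer="wccmh" (len 5), cursors c1@3 c3@3 c2@5, authorship .....

Answer: wccmh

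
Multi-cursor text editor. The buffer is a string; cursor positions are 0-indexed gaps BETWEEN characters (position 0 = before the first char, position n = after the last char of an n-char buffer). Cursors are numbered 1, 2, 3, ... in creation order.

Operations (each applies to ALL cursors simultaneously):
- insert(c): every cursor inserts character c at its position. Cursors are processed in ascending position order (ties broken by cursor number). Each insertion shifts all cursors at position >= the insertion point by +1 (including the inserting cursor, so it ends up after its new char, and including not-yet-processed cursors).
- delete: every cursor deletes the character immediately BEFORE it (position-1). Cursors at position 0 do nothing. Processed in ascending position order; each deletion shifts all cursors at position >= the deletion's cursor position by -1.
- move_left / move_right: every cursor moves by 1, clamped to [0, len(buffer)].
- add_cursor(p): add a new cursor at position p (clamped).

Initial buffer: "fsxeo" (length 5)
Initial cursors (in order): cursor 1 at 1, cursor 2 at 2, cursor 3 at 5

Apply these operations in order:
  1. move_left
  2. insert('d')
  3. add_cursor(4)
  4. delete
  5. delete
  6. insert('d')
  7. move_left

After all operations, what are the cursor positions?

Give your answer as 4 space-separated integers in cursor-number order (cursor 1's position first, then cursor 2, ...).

Answer: 2 2 4 2

Derivation:
After op 1 (move_left): buffer="fsxeo" (len 5), cursors c1@0 c2@1 c3@4, authorship .....
After op 2 (insert('d')): buffer="dfdsxedo" (len 8), cursors c1@1 c2@3 c3@7, authorship 1.2...3.
After op 3 (add_cursor(4)): buffer="dfdsxedo" (len 8), cursors c1@1 c2@3 c4@4 c3@7, authorship 1.2...3.
After op 4 (delete): buffer="fxeo" (len 4), cursors c1@0 c2@1 c4@1 c3@3, authorship ....
After op 5 (delete): buffer="xo" (len 2), cursors c1@0 c2@0 c4@0 c3@1, authorship ..
After op 6 (insert('d')): buffer="dddxdo" (len 6), cursors c1@3 c2@3 c4@3 c3@5, authorship 124.3.
After op 7 (move_left): buffer="dddxdo" (len 6), cursors c1@2 c2@2 c4@2 c3@4, authorship 124.3.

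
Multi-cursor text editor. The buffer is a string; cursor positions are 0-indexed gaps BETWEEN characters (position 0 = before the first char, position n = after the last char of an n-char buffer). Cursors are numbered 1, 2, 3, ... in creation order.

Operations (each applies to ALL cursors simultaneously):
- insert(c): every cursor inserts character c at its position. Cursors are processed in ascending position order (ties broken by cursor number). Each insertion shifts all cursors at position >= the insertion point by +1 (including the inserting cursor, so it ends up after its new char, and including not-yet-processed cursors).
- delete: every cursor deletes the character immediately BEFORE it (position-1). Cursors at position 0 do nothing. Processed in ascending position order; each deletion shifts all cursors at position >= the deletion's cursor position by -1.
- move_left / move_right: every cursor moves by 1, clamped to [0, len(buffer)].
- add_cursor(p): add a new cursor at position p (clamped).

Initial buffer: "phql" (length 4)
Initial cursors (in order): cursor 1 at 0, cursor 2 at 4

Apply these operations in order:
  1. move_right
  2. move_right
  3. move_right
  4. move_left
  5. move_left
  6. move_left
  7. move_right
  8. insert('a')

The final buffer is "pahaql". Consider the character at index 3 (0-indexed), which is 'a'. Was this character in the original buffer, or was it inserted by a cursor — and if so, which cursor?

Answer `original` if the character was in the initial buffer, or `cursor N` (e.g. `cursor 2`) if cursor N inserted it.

Answer: cursor 2

Derivation:
After op 1 (move_right): buffer="phql" (len 4), cursors c1@1 c2@4, authorship ....
After op 2 (move_right): buffer="phql" (len 4), cursors c1@2 c2@4, authorship ....
After op 3 (move_right): buffer="phql" (len 4), cursors c1@3 c2@4, authorship ....
After op 4 (move_left): buffer="phql" (len 4), cursors c1@2 c2@3, authorship ....
After op 5 (move_left): buffer="phql" (len 4), cursors c1@1 c2@2, authorship ....
After op 6 (move_left): buffer="phql" (len 4), cursors c1@0 c2@1, authorship ....
After op 7 (move_right): buffer="phql" (len 4), cursors c1@1 c2@2, authorship ....
After op 8 (insert('a')): buffer="pahaql" (len 6), cursors c1@2 c2@4, authorship .1.2..
Authorship (.=original, N=cursor N): . 1 . 2 . .
Index 3: author = 2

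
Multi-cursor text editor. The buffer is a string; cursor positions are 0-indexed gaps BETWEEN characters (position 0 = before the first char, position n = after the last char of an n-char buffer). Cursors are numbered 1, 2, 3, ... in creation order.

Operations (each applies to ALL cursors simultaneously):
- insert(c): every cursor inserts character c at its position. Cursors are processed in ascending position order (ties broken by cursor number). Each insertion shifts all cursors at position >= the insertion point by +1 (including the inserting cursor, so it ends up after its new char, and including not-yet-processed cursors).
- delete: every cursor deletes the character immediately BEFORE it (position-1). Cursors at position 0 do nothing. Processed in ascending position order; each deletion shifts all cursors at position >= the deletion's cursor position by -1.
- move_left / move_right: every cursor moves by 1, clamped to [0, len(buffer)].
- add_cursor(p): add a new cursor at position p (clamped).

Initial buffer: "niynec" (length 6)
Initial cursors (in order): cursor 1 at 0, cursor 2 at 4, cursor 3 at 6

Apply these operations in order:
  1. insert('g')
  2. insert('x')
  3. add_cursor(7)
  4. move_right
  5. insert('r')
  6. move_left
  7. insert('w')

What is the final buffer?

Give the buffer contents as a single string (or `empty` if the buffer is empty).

Answer: gxnwriyngxwrewrcgxwr

Derivation:
After op 1 (insert('g')): buffer="gniyngecg" (len 9), cursors c1@1 c2@6 c3@9, authorship 1....2..3
After op 2 (insert('x')): buffer="gxniyngxecgx" (len 12), cursors c1@2 c2@8 c3@12, authorship 11....22..33
After op 3 (add_cursor(7)): buffer="gxniyngxecgx" (len 12), cursors c1@2 c4@7 c2@8 c3@12, authorship 11....22..33
After op 4 (move_right): buffer="gxniyngxecgx" (len 12), cursors c1@3 c4@8 c2@9 c3@12, authorship 11....22..33
After op 5 (insert('r')): buffer="gxnriyngxrercgxr" (len 16), cursors c1@4 c4@10 c2@12 c3@16, authorship 11.1...224.2.333
After op 6 (move_left): buffer="gxnriyngxrercgxr" (len 16), cursors c1@3 c4@9 c2@11 c3@15, authorship 11.1...224.2.333
After op 7 (insert('w')): buffer="gxnwriyngxwrewrcgxwr" (len 20), cursors c1@4 c4@11 c2@14 c3@19, authorship 11.11...2244.22.3333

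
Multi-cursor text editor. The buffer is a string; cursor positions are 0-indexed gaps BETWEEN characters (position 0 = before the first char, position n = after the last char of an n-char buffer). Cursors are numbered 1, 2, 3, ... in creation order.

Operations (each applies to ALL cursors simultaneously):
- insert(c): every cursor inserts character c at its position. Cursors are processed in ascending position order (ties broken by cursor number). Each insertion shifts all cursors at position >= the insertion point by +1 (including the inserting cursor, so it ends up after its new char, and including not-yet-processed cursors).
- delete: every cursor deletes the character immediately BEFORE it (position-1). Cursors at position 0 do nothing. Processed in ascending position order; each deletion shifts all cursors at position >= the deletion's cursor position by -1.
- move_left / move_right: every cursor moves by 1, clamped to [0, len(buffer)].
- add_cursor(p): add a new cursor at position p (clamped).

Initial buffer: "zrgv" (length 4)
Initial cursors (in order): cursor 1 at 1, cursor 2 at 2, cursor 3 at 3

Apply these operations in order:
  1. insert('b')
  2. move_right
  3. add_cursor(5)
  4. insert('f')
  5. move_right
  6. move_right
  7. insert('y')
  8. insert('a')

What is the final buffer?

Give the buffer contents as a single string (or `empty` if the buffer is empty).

Answer: zbrfbgyaffbvyyaafya

Derivation:
After op 1 (insert('b')): buffer="zbrbgbv" (len 7), cursors c1@2 c2@4 c3@6, authorship .1.2.3.
After op 2 (move_right): buffer="zbrbgbv" (len 7), cursors c1@3 c2@5 c3@7, authorship .1.2.3.
After op 3 (add_cursor(5)): buffer="zbrbgbv" (len 7), cursors c1@3 c2@5 c4@5 c3@7, authorship .1.2.3.
After op 4 (insert('f')): buffer="zbrfbgffbvf" (len 11), cursors c1@4 c2@8 c4@8 c3@11, authorship .1.12.243.3
After op 5 (move_right): buffer="zbrfbgffbvf" (len 11), cursors c1@5 c2@9 c4@9 c3@11, authorship .1.12.243.3
After op 6 (move_right): buffer="zbrfbgffbvf" (len 11), cursors c1@6 c2@10 c4@10 c3@11, authorship .1.12.243.3
After op 7 (insert('y')): buffer="zbrfbgyffbvyyfy" (len 15), cursors c1@7 c2@13 c4@13 c3@15, authorship .1.12.1243.2433
After op 8 (insert('a')): buffer="zbrfbgyaffbvyyaafya" (len 19), cursors c1@8 c2@16 c4@16 c3@19, authorship .1.12.11243.2424333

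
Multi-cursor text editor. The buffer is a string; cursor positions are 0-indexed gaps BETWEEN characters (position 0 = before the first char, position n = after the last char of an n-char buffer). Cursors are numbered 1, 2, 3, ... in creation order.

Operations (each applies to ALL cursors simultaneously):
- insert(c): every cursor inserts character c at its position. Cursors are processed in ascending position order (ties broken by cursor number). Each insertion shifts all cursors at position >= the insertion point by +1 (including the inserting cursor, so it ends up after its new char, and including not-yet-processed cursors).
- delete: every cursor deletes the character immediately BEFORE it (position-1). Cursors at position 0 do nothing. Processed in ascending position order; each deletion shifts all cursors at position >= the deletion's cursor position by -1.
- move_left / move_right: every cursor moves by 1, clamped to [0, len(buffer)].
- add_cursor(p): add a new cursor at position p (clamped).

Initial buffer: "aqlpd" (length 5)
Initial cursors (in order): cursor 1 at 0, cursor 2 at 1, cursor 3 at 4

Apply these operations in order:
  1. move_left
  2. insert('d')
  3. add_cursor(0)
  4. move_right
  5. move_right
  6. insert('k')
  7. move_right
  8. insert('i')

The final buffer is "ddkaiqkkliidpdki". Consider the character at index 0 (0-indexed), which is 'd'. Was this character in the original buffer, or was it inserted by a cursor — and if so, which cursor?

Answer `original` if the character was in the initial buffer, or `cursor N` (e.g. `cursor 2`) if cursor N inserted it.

After op 1 (move_left): buffer="aqlpd" (len 5), cursors c1@0 c2@0 c3@3, authorship .....
After op 2 (insert('d')): buffer="ddaqldpd" (len 8), cursors c1@2 c2@2 c3@6, authorship 12...3..
After op 3 (add_cursor(0)): buffer="ddaqldpd" (len 8), cursors c4@0 c1@2 c2@2 c3@6, authorship 12...3..
After op 4 (move_right): buffer="ddaqldpd" (len 8), cursors c4@1 c1@3 c2@3 c3@7, authorship 12...3..
After op 5 (move_right): buffer="ddaqldpd" (len 8), cursors c4@2 c1@4 c2@4 c3@8, authorship 12...3..
After op 6 (insert('k')): buffer="ddkaqkkldpdk" (len 12), cursors c4@3 c1@7 c2@7 c3@12, authorship 124..12.3..3
After op 7 (move_right): buffer="ddkaqkkldpdk" (len 12), cursors c4@4 c1@8 c2@8 c3@12, authorship 124..12.3..3
After op 8 (insert('i')): buffer="ddkaiqkkliidpdki" (len 16), cursors c4@5 c1@11 c2@11 c3@16, authorship 124.4.12.123..33
Authorship (.=original, N=cursor N): 1 2 4 . 4 . 1 2 . 1 2 3 . . 3 3
Index 0: author = 1

Answer: cursor 1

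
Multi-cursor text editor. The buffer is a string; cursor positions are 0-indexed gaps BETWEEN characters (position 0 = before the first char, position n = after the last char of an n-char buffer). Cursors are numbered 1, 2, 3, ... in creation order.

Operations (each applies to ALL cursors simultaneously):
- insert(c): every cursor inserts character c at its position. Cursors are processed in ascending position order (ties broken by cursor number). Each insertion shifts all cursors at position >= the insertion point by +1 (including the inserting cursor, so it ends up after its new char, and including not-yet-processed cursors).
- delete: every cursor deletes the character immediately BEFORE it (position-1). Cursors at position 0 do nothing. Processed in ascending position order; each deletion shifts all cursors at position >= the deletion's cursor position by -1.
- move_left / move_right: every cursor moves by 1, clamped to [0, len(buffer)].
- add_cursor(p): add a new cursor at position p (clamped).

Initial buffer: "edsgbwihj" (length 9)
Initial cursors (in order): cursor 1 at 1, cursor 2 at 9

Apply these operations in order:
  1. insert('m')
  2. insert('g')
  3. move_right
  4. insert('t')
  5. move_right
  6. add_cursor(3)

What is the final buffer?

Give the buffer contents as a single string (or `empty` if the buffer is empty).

After op 1 (insert('m')): buffer="emdsgbwihjm" (len 11), cursors c1@2 c2@11, authorship .1........2
After op 2 (insert('g')): buffer="emgdsgbwihjmg" (len 13), cursors c1@3 c2@13, authorship .11........22
After op 3 (move_right): buffer="emgdsgbwihjmg" (len 13), cursors c1@4 c2@13, authorship .11........22
After op 4 (insert('t')): buffer="emgdtsgbwihjmgt" (len 15), cursors c1@5 c2@15, authorship .11.1.......222
After op 5 (move_right): buffer="emgdtsgbwihjmgt" (len 15), cursors c1@6 c2@15, authorship .11.1.......222
After op 6 (add_cursor(3)): buffer="emgdtsgbwihjmgt" (len 15), cursors c3@3 c1@6 c2@15, authorship .11.1.......222

Answer: emgdtsgbwihjmgt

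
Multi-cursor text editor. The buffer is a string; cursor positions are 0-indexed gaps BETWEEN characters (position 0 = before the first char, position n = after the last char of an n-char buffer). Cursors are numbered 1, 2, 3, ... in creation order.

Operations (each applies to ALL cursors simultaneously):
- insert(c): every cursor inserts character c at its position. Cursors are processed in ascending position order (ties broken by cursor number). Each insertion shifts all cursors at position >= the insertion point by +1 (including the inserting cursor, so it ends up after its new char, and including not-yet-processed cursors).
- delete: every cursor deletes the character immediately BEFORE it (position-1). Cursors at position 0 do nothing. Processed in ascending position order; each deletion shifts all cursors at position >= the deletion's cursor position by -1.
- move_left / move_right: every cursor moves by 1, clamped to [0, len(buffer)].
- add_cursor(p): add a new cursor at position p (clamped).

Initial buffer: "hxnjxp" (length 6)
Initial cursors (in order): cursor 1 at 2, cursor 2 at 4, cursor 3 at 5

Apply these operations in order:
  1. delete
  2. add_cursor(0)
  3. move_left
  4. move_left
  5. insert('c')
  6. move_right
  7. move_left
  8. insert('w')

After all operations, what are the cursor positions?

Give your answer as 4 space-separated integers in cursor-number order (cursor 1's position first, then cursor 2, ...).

After op 1 (delete): buffer="hnp" (len 3), cursors c1@1 c2@2 c3@2, authorship ...
After op 2 (add_cursor(0)): buffer="hnp" (len 3), cursors c4@0 c1@1 c2@2 c3@2, authorship ...
After op 3 (move_left): buffer="hnp" (len 3), cursors c1@0 c4@0 c2@1 c3@1, authorship ...
After op 4 (move_left): buffer="hnp" (len 3), cursors c1@0 c2@0 c3@0 c4@0, authorship ...
After op 5 (insert('c')): buffer="cccchnp" (len 7), cursors c1@4 c2@4 c3@4 c4@4, authorship 1234...
After op 6 (move_right): buffer="cccchnp" (len 7), cursors c1@5 c2@5 c3@5 c4@5, authorship 1234...
After op 7 (move_left): buffer="cccchnp" (len 7), cursors c1@4 c2@4 c3@4 c4@4, authorship 1234...
After op 8 (insert('w')): buffer="ccccwwwwhnp" (len 11), cursors c1@8 c2@8 c3@8 c4@8, authorship 12341234...

Answer: 8 8 8 8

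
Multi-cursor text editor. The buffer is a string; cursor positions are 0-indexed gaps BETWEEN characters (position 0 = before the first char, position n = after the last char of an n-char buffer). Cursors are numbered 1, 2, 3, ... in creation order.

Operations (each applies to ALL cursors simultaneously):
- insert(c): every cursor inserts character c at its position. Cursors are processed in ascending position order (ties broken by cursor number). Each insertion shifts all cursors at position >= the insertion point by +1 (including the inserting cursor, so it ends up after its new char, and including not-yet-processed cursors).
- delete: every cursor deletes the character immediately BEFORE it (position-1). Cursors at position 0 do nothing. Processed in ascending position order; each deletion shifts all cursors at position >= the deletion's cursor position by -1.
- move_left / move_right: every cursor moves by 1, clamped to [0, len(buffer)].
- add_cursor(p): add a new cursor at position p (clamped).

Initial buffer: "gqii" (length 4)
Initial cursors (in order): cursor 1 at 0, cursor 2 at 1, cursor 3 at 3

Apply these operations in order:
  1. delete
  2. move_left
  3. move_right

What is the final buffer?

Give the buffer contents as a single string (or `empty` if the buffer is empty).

After op 1 (delete): buffer="qi" (len 2), cursors c1@0 c2@0 c3@1, authorship ..
After op 2 (move_left): buffer="qi" (len 2), cursors c1@0 c2@0 c3@0, authorship ..
After op 3 (move_right): buffer="qi" (len 2), cursors c1@1 c2@1 c3@1, authorship ..

Answer: qi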